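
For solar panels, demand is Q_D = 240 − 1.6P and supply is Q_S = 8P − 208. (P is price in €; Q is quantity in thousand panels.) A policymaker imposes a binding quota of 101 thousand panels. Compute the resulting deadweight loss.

€1552.04 thousand

In inverse form: demand P = 150 − 0.625Q, supply P = 26 + 0.125Q.
Competitive equilibrium: 150 − 0.625Q = 26 + 0.125Q → Q* = 165.3333, P* = 46.6667.
At Q = 101: demand price = 150 − 0.625·101 = 86.875; supply price = 26 + 0.125·101 = 38.625.
ΔQ = 165.3333 − 101 = 64.3333; wedge = 86.875 − 38.625 = 48.25.
Deadweight loss = ½ × 64.3333 × 48.25 = €1552.04 thousand.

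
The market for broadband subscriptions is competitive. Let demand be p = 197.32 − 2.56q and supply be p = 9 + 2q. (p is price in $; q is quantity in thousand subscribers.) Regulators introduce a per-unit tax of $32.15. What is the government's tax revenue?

$1101.07 thousand

Competitive equilibrium: 197.32 − 2.56q = 9 + 2q → q* = 41.2982, p* = 91.5965.
With the tax, the buyer price exceeds the seller price by 32.15: (197.32 − 2.56q) − (9 + 2q) = 32.15 → q' = 34.2478.
Tax revenue = 32.15 × 34.2478 = $1101.07 thousand.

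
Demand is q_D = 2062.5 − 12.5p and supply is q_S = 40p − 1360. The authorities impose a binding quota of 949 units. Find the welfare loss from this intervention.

4681.60

In inverse form: demand p = 165 − 0.08q, supply p = 34 + 0.025q.
Competitive equilibrium: 165 − 0.08q = 34 + 0.025q → q* = 1247.619, p* = 65.1905.
At q = 949: demand price = 165 − 0.08·949 = 89.08; supply price = 34 + 0.025·949 = 57.725.
Δq = 1247.619 − 949 = 298.619; wedge = 89.08 − 57.725 = 31.355.
DWL = ½ × 298.619 × 31.355 = 4681.60.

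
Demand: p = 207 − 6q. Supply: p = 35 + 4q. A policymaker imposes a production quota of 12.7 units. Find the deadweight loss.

Competitive equilibrium: 207 − 6q = 35 + 4q → q* = 17.2, p* = 103.8.
At q = 12.7: demand price = 207 − 6·12.7 = 130.8; supply price = 35 + 4·12.7 = 85.8.
Δq = 17.2 − 12.7 = 4.5; wedge = 130.8 − 85.8 = 45.
The triangle = ½ × 4.5 × 45 = 101.25.

101.25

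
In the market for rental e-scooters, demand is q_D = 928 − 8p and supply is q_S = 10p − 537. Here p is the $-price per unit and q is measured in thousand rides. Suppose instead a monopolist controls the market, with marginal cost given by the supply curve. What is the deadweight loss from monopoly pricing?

$1100.14 thousand

In inverse form: demand p = 116 − 0.125q, supply p = 53.7 + 0.1q.
Competitive equilibrium: 116 − 0.125q = 53.7 + 0.1q → q* = 276.8889, p* = 81.3889.
Marginal revenue: MR = 116 − 0.25q. Set MR = MC: 116 − 0.25q = 53.7 + 0.1q → q_m = 178.
Price p_m = 116 − 0.125·178 = 93.75; MC(q_m) = 53.7 + 0.1·178 = 71.5.
Competitive q* = 276.8889, so Δq = 98.8889; wedge = 93.75 − 71.5 = 22.25.
Welfare loss = ½ × 98.8889 × 22.25 = $1100.14 thousand.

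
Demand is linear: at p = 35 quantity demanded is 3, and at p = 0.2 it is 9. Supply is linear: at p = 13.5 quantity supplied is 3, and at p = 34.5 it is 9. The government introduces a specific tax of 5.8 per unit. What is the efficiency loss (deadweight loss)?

Demand slope = (0.2 − 35)/(9 − 3) = −5.8, so p = 52.4 − 5.8q.
Supply slope = (34.5 − 13.5)/(9 − 3) = 3.5, so p = 3 + 3.5q.
Competitive equilibrium: 52.4 − 5.8q = 3 + 3.5q → q* = 5.3118, p* = 21.5914.
With the tax, the buyer price exceeds the seller price by 5.8: (52.4 − 5.8q) − (3 + 3.5q) = 5.8 → q' = 4.6882.
Δq = 5.3118 − 4.6882 = 0.6236; the wedge equals the tax, 5.8.
DWL = ½ × 0.6236 × 5.8 = 1.81.

1.81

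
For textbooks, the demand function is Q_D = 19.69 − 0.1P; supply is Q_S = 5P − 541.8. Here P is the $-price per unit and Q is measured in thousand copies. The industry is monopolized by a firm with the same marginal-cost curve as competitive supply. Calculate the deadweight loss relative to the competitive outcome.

$94.18 thousand

In inverse form: demand P = 196.9 − 10Q, supply P = 108.36 + 0.2Q.
Competitive equilibrium: 196.9 − 10Q = 108.36 + 0.2Q → Q* = 8.6804, P* = 110.0961.
Marginal revenue: MR = 196.9 − 20Q. Set MR = MC: 196.9 − 20Q = 108.36 + 0.2Q → Q_m = 4.3832.
Price P_m = 196.9 − 10·4.3832 = 153.068; MC(Q_m) = 108.36 + 0.2·4.3832 = 109.2366.
Competitive Q* = 8.6804, so ΔQ = 4.2972; wedge = 153.068 − 109.2366 = 43.8314.
The triangle = ½ × 4.2972 × 43.8314 = $94.18 thousand.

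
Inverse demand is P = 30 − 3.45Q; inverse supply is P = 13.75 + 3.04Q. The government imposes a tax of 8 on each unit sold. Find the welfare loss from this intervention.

4.93

Competitive equilibrium: 30 − 3.45Q = 13.75 + 3.04Q → Q* = 2.5039, P* = 21.3617.
With the tax, the buyer price exceeds the seller price by 8: (30 − 3.45Q) − (13.75 + 3.04Q) = 8 → Q' = 1.2712.
ΔQ = 2.5039 − 1.2712 = 1.2327; the wedge equals the tax, 8.
The triangle = ½ × 1.2327 × 8 = 4.93.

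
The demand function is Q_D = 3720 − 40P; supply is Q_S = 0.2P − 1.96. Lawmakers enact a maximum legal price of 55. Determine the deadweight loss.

141.98

In inverse form: demand P = 93 − 0.025Q, supply P = 9.8 + 5Q.
Competitive equilibrium: 93 − 0.025Q = 9.8 + 5Q → Q* = 16.5572, P* = 92.5861.
At the ceiling P = 55, quantity supplied = (55 − 9.8)/5 = 9.04.
Willingness to pay at Q' = 9.04: 93 − 0.025·9.04 = 92.774.
ΔQ = 16.5572 − 9.04 = 7.5172; wedge = 92.774 − 55 = 37.774.
Welfare loss = ½ × 7.5172 × 37.774 = 141.98.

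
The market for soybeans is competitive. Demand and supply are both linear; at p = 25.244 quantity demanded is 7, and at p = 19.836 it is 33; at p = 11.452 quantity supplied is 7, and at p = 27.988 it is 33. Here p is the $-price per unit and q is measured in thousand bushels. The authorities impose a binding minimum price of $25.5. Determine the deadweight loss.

$130.30 thousand

Demand slope = (19.836 − 25.244)/(33 − 7) = −0.208, so p = 26.7 − 0.208q.
Supply slope = (27.988 − 11.452)/(33 − 7) = 0.636, so p = 7 + 0.636q.
Competitive equilibrium: 26.7 − 0.208q = 7 + 0.636q → q* = 23.3412, p* = 21.845.
At the floor p = 25.5, quantity demanded = (26.7 − 25.5)/0.208 = 5.7692.
Sellers' marginal cost at q' = 5.7692: 7 + 0.636·5.7692 = 10.6692.
Δq = 23.3412 − 5.7692 = 17.572; wedge = 25.5 − 10.6692 = 14.8308.
The triangle = ½ × 17.572 × 14.8308 = $130.30 thousand.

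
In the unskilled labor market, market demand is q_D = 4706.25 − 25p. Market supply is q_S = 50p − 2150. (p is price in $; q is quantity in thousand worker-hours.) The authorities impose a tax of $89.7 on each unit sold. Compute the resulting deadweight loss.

In inverse form: demand p = 188.25 − 0.04q, supply p = 43 + 0.02q.
Competitive equilibrium: 188.25 − 0.04q = 43 + 0.02q → q* = 2420.8333, p* = 91.4167.
With the tax, the buyer price exceeds the seller price by 89.7: (188.25 − 0.04q) − (43 + 0.02q) = 89.7 → q' = 925.8333.
Δq = 2420.8333 − 925.8333 = 1495; the wedge equals the tax, 89.7.
The triangle = ½ × 1495 × 89.7 = $67050.75 thousand.

$67050.75 thousand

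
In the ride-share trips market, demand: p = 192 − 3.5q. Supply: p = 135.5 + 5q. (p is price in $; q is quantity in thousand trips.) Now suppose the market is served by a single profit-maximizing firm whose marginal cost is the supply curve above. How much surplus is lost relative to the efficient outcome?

Competitive equilibrium: 192 − 3.5q = 135.5 + 5q → q* = 6.64706, p* = 168.73529.
Marginal revenue: MR = 192 − 7q. Set MR = MC: 192 − 7q = 135.5 + 5q → q_m = 4.70833.
Price p_m = 192 − 3.5·4.70833 = 175.52085; MC(q_m) = 135.5 + 5·4.70833 = 159.04165.
Competitive q* = 6.64706, so Δq = 1.93873; wedge = 175.52085 − 159.04165 = 16.4792.
The triangle = ½ × 1.93873 × 16.4792 = $15.97 thousand.

$15.97 thousand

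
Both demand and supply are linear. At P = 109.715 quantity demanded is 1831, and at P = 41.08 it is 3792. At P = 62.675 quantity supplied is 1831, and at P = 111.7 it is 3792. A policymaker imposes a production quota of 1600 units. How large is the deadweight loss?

Demand slope = (41.08 − 109.715)/(3792 − 1831) = −0.035, so P = 173.8 − 0.035Q.
Supply slope = (111.7 − 62.675)/(3792 − 1831) = 0.025, so P = 16.9 + 0.025Q.
Competitive equilibrium: 173.8 − 0.035Q = 16.9 + 0.025Q → Q* = 2615, P* = 82.275.
At Q = 1600: demand price = 173.8 − 0.035·1600 = 117.8; supply price = 16.9 + 0.025·1600 = 56.9.
ΔQ = 2615 − 1600 = 1015; wedge = 117.8 − 56.9 = 60.9.
DWL = ½ × 1015 × 60.9 = 30906.75.

30906.75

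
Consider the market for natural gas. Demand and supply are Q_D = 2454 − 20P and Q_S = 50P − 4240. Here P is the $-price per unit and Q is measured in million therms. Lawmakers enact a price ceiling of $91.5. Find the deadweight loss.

In inverse form: demand P = 122.7 − 0.05Q, supply P = 84.8 + 0.02Q.
Competitive equilibrium: 122.7 − 0.05Q = 84.8 + 0.02Q → Q* = 541.4286, P* = 95.6286.
At the ceiling P = 91.5, quantity supplied = (91.5 − 84.8)/0.02 = 335.
Willingness to pay at Q' = 335: 122.7 − 0.05·335 = 105.95.
ΔQ = 541.4286 − 335 = 206.4286; wedge = 105.95 − 91.5 = 14.45.
Deadweight loss = ½ × 206.4286 × 14.45 = $1491.45 million.

$1491.45 million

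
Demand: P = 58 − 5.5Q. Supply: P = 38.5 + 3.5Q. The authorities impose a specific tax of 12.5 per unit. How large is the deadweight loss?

8.68

Competitive equilibrium: 58 − 5.5Q = 38.5 + 3.5Q → Q* = 2.1667, P* = 46.0833.
With the tax, the buyer price exceeds the seller price by 12.5: (58 − 5.5Q) − (38.5 + 3.5Q) = 12.5 → Q' = 0.7778.
ΔQ = 2.1667 − 0.7778 = 1.3889; the wedge equals the tax, 12.5.
Welfare loss = ½ × 1.3889 × 12.5 = 8.68.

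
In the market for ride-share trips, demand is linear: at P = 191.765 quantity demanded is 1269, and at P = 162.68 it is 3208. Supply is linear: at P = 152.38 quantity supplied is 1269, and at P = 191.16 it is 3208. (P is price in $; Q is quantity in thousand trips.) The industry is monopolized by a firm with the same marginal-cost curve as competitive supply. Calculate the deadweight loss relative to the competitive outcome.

$9028.85 thousand

Demand slope = (162.68 − 191.765)/(3208 − 1269) = −0.015, so P = 210.8 − 0.015Q.
Supply slope = (191.16 − 152.38)/(3208 − 1269) = 0.02, so P = 127 + 0.02Q.
Competitive equilibrium: 210.8 − 0.015Q = 127 + 0.02Q → Q* = 2394.2857, P* = 174.8857.
Marginal revenue: MR = 210.8 − 0.03Q. Set MR = MC: 210.8 − 0.03Q = 127 + 0.02Q → Q_m = 1676.
Price P_m = 210.8 − 0.015·1676 = 185.66; MC(Q_m) = 127 + 0.02·1676 = 160.52.
Competitive Q* = 2394.2857, so ΔQ = 718.2857; wedge = 185.66 − 160.52 = 25.14.
DWL = ½ × 718.2857 × 25.14 = $9028.85 thousand.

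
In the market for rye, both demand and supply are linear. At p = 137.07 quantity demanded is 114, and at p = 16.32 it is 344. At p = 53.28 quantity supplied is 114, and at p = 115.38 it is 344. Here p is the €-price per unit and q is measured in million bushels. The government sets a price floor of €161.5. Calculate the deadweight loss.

Demand slope = (16.32 − 137.07)/(344 − 114) = −0.525, so p = 196.92 − 0.525q.
Supply slope = (115.38 − 53.28)/(344 − 114) = 0.27, so p = 22.5 + 0.27q.
Competitive equilibrium: 196.92 − 0.525q = 22.5 + 0.27q → q* = 219.3962, p* = 81.737.
At the floor p = 161.5, quantity demanded = (196.92 − 161.5)/0.525 = 67.4667.
Sellers' marginal cost at q' = 67.4667: 22.5 + 0.27·67.4667 = 40.716.
Δq = 219.3962 − 67.4667 = 151.9295; wedge = 161.5 − 40.716 = 120.784.
Welfare loss = ½ × 151.9295 × 120.784 = €9175.33 million.

€9175.33 million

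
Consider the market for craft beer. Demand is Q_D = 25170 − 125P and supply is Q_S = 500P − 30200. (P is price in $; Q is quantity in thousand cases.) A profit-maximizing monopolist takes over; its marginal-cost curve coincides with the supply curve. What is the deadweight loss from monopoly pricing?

$196244.16 thousand

In inverse form: demand P = 201.36 − 0.008Q, supply P = 60.4 + 0.002Q.
Competitive equilibrium: 201.36 − 0.008Q = 60.4 + 0.002Q → Q* = 14096, P* = 88.592.
Marginal revenue: MR = 201.36 − 0.016Q. Set MR = MC: 201.36 − 0.016Q = 60.4 + 0.002Q → Q_m = 7831.111111.
Price P_m = 201.36 − 0.008·7831.111111 = 138.711111; MC(Q_m) = 60.4 + 0.002·7831.111111 = 76.062222.
Competitive Q* = 14096, so ΔQ = 6264.888889; wedge = 138.711111 − 76.062222 = 62.648889.
DWL = ½ × 6264.888889 × 62.648889 = $196244.16 thousand.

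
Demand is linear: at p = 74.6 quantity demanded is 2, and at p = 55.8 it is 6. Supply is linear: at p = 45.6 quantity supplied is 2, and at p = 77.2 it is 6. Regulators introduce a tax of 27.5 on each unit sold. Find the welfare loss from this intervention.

Demand slope = (55.8 − 74.6)/(6 − 2) = −4.7, so p = 84 − 4.7q.
Supply slope = (77.2 − 45.6)/(6 − 2) = 7.9, so p = 29.8 + 7.9q.
Competitive equilibrium: 84 − 4.7q = 29.8 + 7.9q → q* = 4.3016, p* = 63.7825.
With the tax, the buyer price exceeds the seller price by 27.5: (84 − 4.7q) − (29.8 + 7.9q) = 27.5 → q' = 2.119.
Δq = 4.3016 − 2.119 = 2.1826; the wedge equals the tax, 27.5.
Deadweight loss = ½ × 2.1826 × 27.5 = 30.01.

30.01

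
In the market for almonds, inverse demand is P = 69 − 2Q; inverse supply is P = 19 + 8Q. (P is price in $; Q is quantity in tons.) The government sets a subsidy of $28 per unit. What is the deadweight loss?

Competitive equilibrium: 69 − 2Q = 19 + 8Q → Q* = 5, P* = 59.
The subsidy lowers effective supply by 28: P = 8Q − 9.
New quantity: 69 − 2Q = 8Q − 9 → Q' = 7.8.
Overproduction ΔQ = 7.8 − 5 = 2.8; wedge = subsidy = 28.
Deadweight loss = ½ × 2.8 × 28 = $39.20.

$39.20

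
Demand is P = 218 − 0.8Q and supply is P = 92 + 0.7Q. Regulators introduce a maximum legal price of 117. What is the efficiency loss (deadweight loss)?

1748.63

Competitive equilibrium: 218 − 0.8Q = 92 + 0.7Q → Q* = 84, P* = 150.8.
At the ceiling P = 117, quantity supplied = (117 − 92)/0.7 = 35.7143.
Willingness to pay at Q' = 35.7143: 218 − 0.8·35.7143 = 189.4286.
ΔQ = 84 − 35.7143 = 48.2857; wedge = 189.4286 − 117 = 72.4286.
The triangle = ½ × 48.2857 × 72.4286 = 1748.63.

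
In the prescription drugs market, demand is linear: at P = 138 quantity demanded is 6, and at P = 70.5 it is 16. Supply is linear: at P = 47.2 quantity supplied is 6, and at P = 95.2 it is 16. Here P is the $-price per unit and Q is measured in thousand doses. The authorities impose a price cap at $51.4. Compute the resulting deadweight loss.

$281.88 thousand

Demand slope = (70.5 − 138)/(16 − 6) = −6.75, so P = 178.5 − 6.75Q.
Supply slope = (95.2 − 47.2)/(16 − 6) = 4.8, so P = 18.4 + 4.8Q.
Competitive equilibrium: 178.5 − 6.75Q = 18.4 + 4.8Q → Q* = 13.8615, P* = 84.9351.
At the ceiling P = 51.4, quantity supplied = (51.4 − 18.4)/4.8 = 6.875.
Willingness to pay at Q' = 6.875: 178.5 − 6.75·6.875 = 132.0938.
ΔQ = 13.8615 − 6.875 = 6.9865; wedge = 132.0938 − 51.4 = 80.6938.
Welfare loss = ½ × 6.9865 × 80.6938 = $281.88 thousand.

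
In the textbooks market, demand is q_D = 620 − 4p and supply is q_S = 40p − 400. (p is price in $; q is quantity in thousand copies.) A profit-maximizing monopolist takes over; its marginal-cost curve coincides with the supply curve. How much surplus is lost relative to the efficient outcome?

$8668.32 thousand

In inverse form: demand p = 155 − 0.25q, supply p = 10 + 0.025q.
Competitive equilibrium: 155 − 0.25q = 10 + 0.025q → q* = 527.27273, p* = 23.18182.
Marginal revenue: MR = 155 − 0.5q. Set MR = MC: 155 − 0.5q = 10 + 0.025q → q_m = 276.19048.
Price p_m = 155 − 0.25·276.19048 = 85.95238; MC(q_m) = 10 + 0.025·276.19048 = 16.90476.
Competitive q* = 527.27273, so Δq = 251.08225; wedge = 85.95238 − 16.90476 = 69.04762.
The triangle = ½ × 251.08225 × 69.04762 = $8668.32 thousand.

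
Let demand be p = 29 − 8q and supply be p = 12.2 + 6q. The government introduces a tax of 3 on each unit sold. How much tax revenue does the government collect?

Competitive equilibrium: 29 − 8q = 12.2 + 6q → q* = 1.2, p* = 19.4.
With the tax, the buyer price exceeds the seller price by 3: (29 − 8q) − (12.2 + 6q) = 3 → q' = 0.9857.
Tax revenue = 3 × 0.9857 = 2.96.

2.96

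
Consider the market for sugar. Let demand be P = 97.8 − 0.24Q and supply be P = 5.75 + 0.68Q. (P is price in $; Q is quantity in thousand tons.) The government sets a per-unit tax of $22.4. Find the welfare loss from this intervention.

$272.70 thousand

Competitive equilibrium: 97.8 − 0.24Q = 5.75 + 0.68Q → Q* = 100.0543, P* = 73.787.
With the tax, the buyer price exceeds the seller price by 22.4: (97.8 − 0.24Q) − (5.75 + 0.68Q) = 22.4 → Q' = 75.7065.
ΔQ = 100.0543 − 75.7065 = 24.3478; the wedge equals the tax, 22.4.
The triangle = ½ × 24.3478 × 22.4 = $272.70 thousand.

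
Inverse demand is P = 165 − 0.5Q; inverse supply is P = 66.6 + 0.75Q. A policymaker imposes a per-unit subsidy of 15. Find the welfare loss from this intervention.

90

Competitive equilibrium: 165 − 0.5Q = 66.6 + 0.75Q → Q* = 78.72, P* = 125.64.
The subsidy lowers effective supply by 15: P = 51.6 + 0.75Q.
New quantity: 165 − 0.5Q = 51.6 + 0.75Q → Q' = 90.72.
Overproduction ΔQ = 90.72 − 78.72 = 12; wedge = subsidy = 15.
Deadweight loss = ½ × 12 × 15 = 90.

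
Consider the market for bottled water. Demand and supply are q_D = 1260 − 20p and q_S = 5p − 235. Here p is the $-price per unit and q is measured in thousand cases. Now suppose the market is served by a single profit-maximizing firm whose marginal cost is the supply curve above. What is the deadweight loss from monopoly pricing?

$14.22 thousand

In inverse form: demand p = 63 − 0.05q, supply p = 47 + 0.2q.
Competitive equilibrium: 63 − 0.05q = 47 + 0.2q → q* = 64, p* = 59.8.
Marginal revenue: MR = 63 − 0.1q. Set MR = MC: 63 − 0.1q = 47 + 0.2q → q_m = 53.3333.
Price p_m = 63 − 0.05·53.3333 = 60.3333; MC(q_m) = 47 + 0.2·53.3333 = 57.6667.
Competitive q* = 64, so Δq = 10.6667; wedge = 60.3333 − 57.6667 = 2.6666.
Welfare loss = ½ × 10.6667 × 2.6666 = $14.22 thousand.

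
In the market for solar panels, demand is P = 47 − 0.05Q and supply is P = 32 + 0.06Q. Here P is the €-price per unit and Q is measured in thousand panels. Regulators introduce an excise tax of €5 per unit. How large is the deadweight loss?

€113.64 thousand

Competitive equilibrium: 47 − 0.05Q = 32 + 0.06Q → Q* = 136.3636, P* = 40.1818.
With the tax, the buyer price exceeds the seller price by 5: (47 − 0.05Q) − (32 + 0.06Q) = 5 → Q' = 90.9091.
ΔQ = 136.3636 − 90.9091 = 45.4545; the wedge equals the tax, 5.
The triangle = ½ × 45.4545 × 5 = €113.64 thousand.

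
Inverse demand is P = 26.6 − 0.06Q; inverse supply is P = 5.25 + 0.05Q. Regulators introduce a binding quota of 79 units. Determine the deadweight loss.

728.53

Competitive equilibrium: 26.6 − 0.06Q = 5.25 + 0.05Q → Q* = 194.0909, P* = 14.9545.
At Q = 79: demand price = 26.6 − 0.06·79 = 21.86; supply price = 5.25 + 0.05·79 = 9.2.
ΔQ = 194.0909 − 79 = 115.0909; wedge = 21.86 − 9.2 = 12.66.
Deadweight loss = ½ × 115.0909 × 12.66 = 728.53.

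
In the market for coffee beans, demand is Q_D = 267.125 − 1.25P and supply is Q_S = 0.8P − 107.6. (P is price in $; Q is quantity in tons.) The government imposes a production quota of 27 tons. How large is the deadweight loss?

$138.74

In inverse form: demand P = 213.7 − 0.8Q, supply P = 134.5 + 1.25Q.
Competitive equilibrium: 213.7 − 0.8Q = 134.5 + 1.25Q → Q* = 38.6341, P* = 182.7927.
At Q = 27: demand price = 213.7 − 0.8·27 = 192.1; supply price = 134.5 + 1.25·27 = 168.25.
ΔQ = 38.6341 − 27 = 11.6341; wedge = 192.1 − 168.25 = 23.85.
DWL = ½ × 11.6341 × 23.85 = $138.74.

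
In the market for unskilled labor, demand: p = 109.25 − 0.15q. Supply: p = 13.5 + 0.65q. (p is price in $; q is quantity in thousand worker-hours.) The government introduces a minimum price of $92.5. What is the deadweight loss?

Competitive equilibrium: 109.25 − 0.15q = 13.5 + 0.65q → q* = 119.6875, p* = 91.2969.
At the floor p = 92.5, quantity demanded = (109.25 − 92.5)/0.15 = 111.6667.
Sellers' marginal cost at q' = 111.6667: 13.5 + 0.65·111.6667 = 86.0834.
Δq = 119.6875 − 111.6667 = 8.0208; wedge = 92.5 − 86.0834 = 6.4166.
DWL = ½ × 8.0208 × 6.4166 = $25.73 thousand.

$25.73 thousand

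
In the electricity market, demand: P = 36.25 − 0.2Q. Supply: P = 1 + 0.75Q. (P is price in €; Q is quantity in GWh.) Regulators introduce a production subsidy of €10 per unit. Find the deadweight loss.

Competitive equilibrium: 36.25 − 0.2Q = 1 + 0.75Q → Q* = 37.1053, P* = 28.8289.
The subsidy lowers effective supply by 10: P = 0.75Q − 9.
New quantity: 36.25 − 0.2Q = 0.75Q − 9 → Q' = 47.6316.
Overproduction ΔQ = 47.6316 − 37.1053 = 10.5263; wedge = subsidy = 10.
The triangle = ½ × 10.5263 × 10 = €52.63.

€52.63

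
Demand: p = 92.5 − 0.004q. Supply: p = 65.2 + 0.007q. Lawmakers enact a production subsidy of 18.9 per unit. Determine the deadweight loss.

16236.82

Competitive equilibrium: 92.5 − 0.004q = 65.2 + 0.007q → q* = 2481.8182, p* = 82.5727.
The subsidy lowers effective supply by 18.9: p = 46.3 + 0.007q.
New quantity: 92.5 − 0.004q = 46.3 + 0.007q → q' = 4200.
Overproduction Δq = 4200 − 2481.8182 = 1718.1818; wedge = subsidy = 18.9.
The triangle = ½ × 1718.1818 × 18.9 = 16236.82.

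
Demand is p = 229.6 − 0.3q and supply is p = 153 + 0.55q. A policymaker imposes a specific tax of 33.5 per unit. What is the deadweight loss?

Competitive equilibrium: 229.6 − 0.3q = 153 + 0.55q → q* = 90.1176, p* = 202.5647.
With the tax, the buyer price exceeds the seller price by 33.5: (229.6 − 0.3q) − (153 + 0.55q) = 33.5 → q' = 50.7059.
Δq = 90.1176 − 50.7059 = 39.4117; the wedge equals the tax, 33.5.
Deadweight loss = ½ × 39.4117 × 33.5 = 660.15.

660.15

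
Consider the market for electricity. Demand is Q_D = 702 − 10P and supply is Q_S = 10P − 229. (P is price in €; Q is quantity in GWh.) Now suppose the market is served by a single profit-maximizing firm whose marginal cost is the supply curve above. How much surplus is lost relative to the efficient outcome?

€621.47

In inverse form: demand P = 70.2 − 0.1Q, supply P = 22.9 + 0.1Q.
Competitive equilibrium: 70.2 − 0.1Q = 22.9 + 0.1Q → Q* = 236.5, P* = 46.55.
Marginal revenue: MR = 70.2 − 0.2Q. Set MR = MC: 70.2 − 0.2Q = 22.9 + 0.1Q → Q_m = 157.6667.
Price P_m = 70.2 − 0.1·157.6667 = 54.4333; MC(Q_m) = 22.9 + 0.1·157.6667 = 38.6667.
Competitive Q* = 236.5, so ΔQ = 78.8333; wedge = 54.4333 − 38.6667 = 15.7666.
Welfare loss = ½ × 78.8333 × 15.7666 = €621.47.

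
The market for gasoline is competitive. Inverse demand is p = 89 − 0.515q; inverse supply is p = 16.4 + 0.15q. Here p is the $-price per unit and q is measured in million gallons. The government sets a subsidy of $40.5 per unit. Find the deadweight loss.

Competitive equilibrium: 89 − 0.515q = 16.4 + 0.15q → q* = 109.1729, p* = 32.7759.
The subsidy lowers effective supply by 40.5: p = 0.15q − 24.1.
New quantity: 89 − 0.515q = 0.15q − 24.1 → q' = 170.0752.
Overproduction Δq = 170.0752 − 109.1729 = 60.9023; wedge = subsidy = 40.5.
The triangle = ½ × 60.9023 × 40.5 = $1233.27 million.

$1233.27 million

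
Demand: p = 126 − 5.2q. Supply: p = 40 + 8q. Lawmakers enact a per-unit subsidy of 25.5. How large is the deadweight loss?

Competitive equilibrium: 126 − 5.2q = 40 + 8q → q* = 6.5152, p* = 92.1212.
The subsidy lowers effective supply by 25.5: p = 14.5 + 8q.
New quantity: 126 − 5.2q = 14.5 + 8q → q' = 8.447.
Overproduction Δq = 8.447 − 6.5152 = 1.9318; wedge = subsidy = 25.5.
Welfare loss = ½ × 1.9318 × 25.5 = 24.63.

24.63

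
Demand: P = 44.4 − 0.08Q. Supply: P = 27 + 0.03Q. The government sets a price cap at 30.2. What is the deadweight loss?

145.96

Competitive equilibrium: 44.4 − 0.08Q = 27 + 0.03Q → Q* = 158.1818, P* = 31.7455.
At the ceiling P = 30.2, quantity supplied = (30.2 − 27)/0.03 = 106.6667.
Willingness to pay at Q' = 106.6667: 44.4 − 0.08·106.6667 = 35.8667.
ΔQ = 158.1818 − 106.6667 = 51.5151; wedge = 35.8667 − 30.2 = 5.6667.
DWL = ½ × 51.5151 × 5.6667 = 145.96.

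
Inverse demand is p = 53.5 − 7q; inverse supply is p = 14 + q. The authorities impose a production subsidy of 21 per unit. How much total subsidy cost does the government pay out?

Competitive equilibrium: 53.5 − 7q = 14 + q → q* = 4.9375, p* = 18.9375.
The subsidy lowers effective supply by 21: p = q − 7.
New quantity: 53.5 − 7q = q − 7 → q' = 7.5625.
Total subsidy cost = 21 × 7.5625 = 158.81.

158.81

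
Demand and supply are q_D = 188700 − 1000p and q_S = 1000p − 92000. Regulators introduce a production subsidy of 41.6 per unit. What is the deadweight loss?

432640

In inverse form: demand p = 188.7 − 0.001q, supply p = 92 + 0.001q.
Competitive equilibrium: 188.7 − 0.001q = 92 + 0.001q → q* = 48350, p* = 140.35.
The subsidy lowers effective supply by 41.6: p = 50.4 + 0.001q.
New quantity: 188.7 − 0.001q = 50.4 + 0.001q → q' = 69150.
Overproduction Δq = 69150 − 48350 = 20800; wedge = subsidy = 41.6.
Welfare loss = ½ × 20800 × 41.6 = 432640.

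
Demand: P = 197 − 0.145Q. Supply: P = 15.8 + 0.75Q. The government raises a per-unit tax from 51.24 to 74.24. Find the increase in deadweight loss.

1612.31

Competitive equilibrium: 197 − 0.145Q = 15.8 + 0.75Q → Q* = 202.4581, P* = 167.6436.
For a per-unit tax t: ΔQ = t/0.895, so DWL = ½·t·(t/0.895) = t²/1.79.
At t = 51.24: DWL = 1466.781. At t = 74.24: DWL = 3079.094.
Increase = 3079.094 − 1466.781 = 1612.31.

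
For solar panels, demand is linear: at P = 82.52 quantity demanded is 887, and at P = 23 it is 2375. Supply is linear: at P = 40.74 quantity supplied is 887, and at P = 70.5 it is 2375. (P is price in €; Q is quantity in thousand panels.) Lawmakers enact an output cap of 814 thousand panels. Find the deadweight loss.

€17756.21 thousand

Demand slope = (23 − 82.52)/(2375 − 887) = −0.04, so P = 118 − 0.04Q.
Supply slope = (70.5 − 40.74)/(2375 − 887) = 0.02, so P = 23 + 0.02Q.
Competitive equilibrium: 118 − 0.04Q = 23 + 0.02Q → Q* = 1583.3333, P* = 54.6667.
At Q = 814: demand price = 118 − 0.04·814 = 85.44; supply price = 23 + 0.02·814 = 39.28.
ΔQ = 1583.3333 − 814 = 769.3333; wedge = 85.44 − 39.28 = 46.16.
The triangle = ½ × 769.3333 × 46.16 = €17756.21 thousand.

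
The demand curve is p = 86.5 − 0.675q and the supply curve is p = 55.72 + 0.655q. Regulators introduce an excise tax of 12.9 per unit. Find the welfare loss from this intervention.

62.56

Competitive equilibrium: 86.5 − 0.675q = 55.72 + 0.655q → q* = 23.1429, p* = 70.8786.
With the tax, the buyer price exceeds the seller price by 12.9: (86.5 − 0.675q) − (55.72 + 0.655q) = 12.9 → q' = 13.4436.
Δq = 23.1429 − 13.4436 = 9.6993; the wedge equals the tax, 12.9.
DWL = ½ × 9.6993 × 12.9 = 62.56.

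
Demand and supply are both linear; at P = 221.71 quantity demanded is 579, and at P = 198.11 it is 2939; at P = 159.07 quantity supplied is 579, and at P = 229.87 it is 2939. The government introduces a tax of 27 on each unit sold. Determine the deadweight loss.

9112.50

Demand slope = (198.11 − 221.71)/(2939 − 579) = −0.01, so P = 227.5 − 0.01Q.
Supply slope = (229.87 − 159.07)/(2939 − 579) = 0.03, so P = 141.7 + 0.03Q.
Competitive equilibrium: 227.5 − 0.01Q = 141.7 + 0.03Q → Q* = 2145, P* = 206.05.
With the tax, the buyer price exceeds the seller price by 27: (227.5 − 0.01Q) − (141.7 + 0.03Q) = 27 → Q' = 1470.
ΔQ = 2145 − 1470 = 675; the wedge equals the tax, 27.
Welfare loss = ½ × 675 × 27 = 9112.50.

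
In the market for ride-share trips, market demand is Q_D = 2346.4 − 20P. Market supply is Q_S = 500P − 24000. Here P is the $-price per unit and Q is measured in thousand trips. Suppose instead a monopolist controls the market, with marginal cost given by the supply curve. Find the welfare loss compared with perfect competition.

In inverse form: demand P = 117.32 − 0.05Q, supply P = 48 + 0.002Q.
Competitive equilibrium: 117.32 − 0.05Q = 48 + 0.002Q → Q* = 1333.0769, P* = 50.6662.
Marginal revenue: MR = 117.32 − 0.1Q. Set MR = MC: 117.32 − 0.1Q = 48 + 0.002Q → Q_m = 679.6078.
Price P_m = 117.32 − 0.05·679.6078 = 83.3396; MC(Q_m) = 48 + 0.002·679.6078 = 49.3592.
Competitive Q* = 1333.0769, so ΔQ = 653.4691; wedge = 83.3396 − 49.3592 = 33.9804.
The triangle = ½ × 653.4691 × 33.9804 = $11102.57 thousand.

$11102.57 thousand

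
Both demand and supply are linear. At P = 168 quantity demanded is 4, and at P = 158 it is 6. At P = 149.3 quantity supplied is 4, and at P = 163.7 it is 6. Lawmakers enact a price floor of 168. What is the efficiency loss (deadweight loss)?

14.33

Demand slope = (158 − 168)/(6 − 4) = −5, so P = 188 − 5Q.
Supply slope = (163.7 − 149.3)/(6 − 4) = 7.2, so P = 120.5 + 7.2Q.
Competitive equilibrium: 188 − 5Q = 120.5 + 7.2Q → Q* = 5.5328, P* = 160.3361.
At the floor P = 168, quantity demanded = (188 − 168)/5 = 4.
Sellers' marginal cost at Q' = 4: 120.5 + 7.2·4 = 149.3.
ΔQ = 5.5328 − 4 = 1.5328; wedge = 168 − 149.3 = 18.7.
Deadweight loss = ½ × 1.5328 × 18.7 = 14.33.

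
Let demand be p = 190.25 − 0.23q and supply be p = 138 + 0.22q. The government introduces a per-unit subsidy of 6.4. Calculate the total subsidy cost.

834.13

Competitive equilibrium: 190.25 − 0.23q = 138 + 0.22q → q* = 116.1111, p* = 163.5444.
The subsidy lowers effective supply by 6.4: p = 131.6 + 0.22q.
New quantity: 190.25 − 0.23q = 131.6 + 0.22q → q' = 130.3333.
Total subsidy cost = 6.4 × 130.3333 = 834.13.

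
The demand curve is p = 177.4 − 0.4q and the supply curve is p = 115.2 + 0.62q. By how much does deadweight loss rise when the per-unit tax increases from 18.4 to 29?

Competitive equilibrium: 177.4 − 0.4q = 115.2 + 0.62q → q* = 60.9804, p* = 153.0078.
For a per-unit tax t: Δq = t/1.02, so DWL = ½·t·(t/1.02) = t²/2.04.
At t = 18.4: DWL = 165.961. At t = 29: DWL = 412.255.
Increase = 412.255 − 165.961 = 246.29.

246.29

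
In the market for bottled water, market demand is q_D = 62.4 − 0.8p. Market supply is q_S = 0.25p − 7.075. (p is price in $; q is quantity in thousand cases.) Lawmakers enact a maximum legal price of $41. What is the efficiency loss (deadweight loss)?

$103.91 thousand

In inverse form: demand p = 78 − 1.25q, supply p = 28.3 + 4q.
Competitive equilibrium: 78 − 1.25q = 28.3 + 4q → q* = 9.4667, p* = 66.1667.
At the ceiling p = 41, quantity supplied = (41 − 28.3)/4 = 3.175.
Willingness to pay at q' = 3.175: 78 − 1.25·3.175 = 74.0313.
Δq = 9.4667 − 3.175 = 6.2917; wedge = 74.0313 − 41 = 33.0313.
Welfare loss = ½ × 6.2917 × 33.0313 = $103.91 thousand.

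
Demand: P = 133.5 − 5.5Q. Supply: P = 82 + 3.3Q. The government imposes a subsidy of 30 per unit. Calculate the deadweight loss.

51.14

Competitive equilibrium: 133.5 − 5.5Q = 82 + 3.3Q → Q* = 5.8523, P* = 101.3125.
The subsidy lowers effective supply by 30: P = 52 + 3.3Q.
New quantity: 133.5 − 5.5Q = 52 + 3.3Q → Q' = 9.2614.
Overproduction ΔQ = 9.2614 − 5.8523 = 3.4091; wedge = subsidy = 30.
The triangle = ½ × 3.4091 × 30 = 51.14.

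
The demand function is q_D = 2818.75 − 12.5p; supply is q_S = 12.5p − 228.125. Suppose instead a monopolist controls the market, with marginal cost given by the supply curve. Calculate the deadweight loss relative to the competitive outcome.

14914.08

In inverse form: demand p = 225.5 − 0.08q, supply p = 18.25 + 0.08q.
Competitive equilibrium: 225.5 − 0.08q = 18.25 + 0.08q → q* = 1295.3125, p* = 121.875.
Marginal revenue: MR = 225.5 − 0.16q. Set MR = MC: 225.5 − 0.16q = 18.25 + 0.08q → q_m = 863.541667.
Price p_m = 225.5 − 0.08·863.541667 = 156.416667; MC(q_m) = 18.25 + 0.08·863.541667 = 87.333333.
Competitive q* = 1295.3125, so Δq = 431.770833; wedge = 156.416667 − 87.333333 = 69.083334.
The triangle = ½ × 431.770833 × 69.083334 = 14914.08.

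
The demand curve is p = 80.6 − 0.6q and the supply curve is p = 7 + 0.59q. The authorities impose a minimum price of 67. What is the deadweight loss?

913.46

Competitive equilibrium: 80.6 − 0.6q = 7 + 0.59q → q* = 61.8487, p* = 43.4908.
At the floor p = 67, quantity demanded = (80.6 − 67)/0.6 = 22.6667.
Sellers' marginal cost at q' = 22.6667: 7 + 0.59·22.6667 = 20.3734.
Δq = 61.8487 − 22.6667 = 39.182; wedge = 67 − 20.3734 = 46.6266.
Deadweight loss = ½ × 39.182 × 46.6266 = 913.46.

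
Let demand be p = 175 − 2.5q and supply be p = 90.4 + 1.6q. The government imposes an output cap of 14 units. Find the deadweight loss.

90.22

Competitive equilibrium: 175 − 2.5q = 90.4 + 1.6q → q* = 20.6341, p* = 123.4146.
At q = 14: demand price = 175 − 2.5·14 = 140; supply price = 90.4 + 1.6·14 = 112.8.
Δq = 20.6341 − 14 = 6.6341; wedge = 140 − 112.8 = 27.2.
The triangle = ½ × 6.6341 × 27.2 = 90.22.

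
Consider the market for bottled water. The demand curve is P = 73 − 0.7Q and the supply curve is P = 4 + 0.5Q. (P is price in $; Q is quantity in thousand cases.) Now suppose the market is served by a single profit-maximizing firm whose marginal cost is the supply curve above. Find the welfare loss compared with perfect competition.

$269.26 thousand

Competitive equilibrium: 73 − 0.7Q = 4 + 0.5Q → Q* = 57.5, P* = 32.75.
Marginal revenue: MR = 73 − 1.4Q. Set MR = MC: 73 − 1.4Q = 4 + 0.5Q → Q_m = 36.3158.
Price P_m = 73 − 0.7·36.3158 = 47.5789; MC(Q_m) = 4 + 0.5·36.3158 = 22.1579.
Competitive Q* = 57.5, so ΔQ = 21.1842; wedge = 47.5789 − 22.1579 = 25.421.
The triangle = ½ × 21.1842 × 25.421 = $269.26 thousand.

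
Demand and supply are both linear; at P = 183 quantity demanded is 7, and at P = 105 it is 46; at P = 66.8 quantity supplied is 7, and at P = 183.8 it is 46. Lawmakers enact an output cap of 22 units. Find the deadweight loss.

169.744

Demand slope = (105 − 183)/(46 − 7) = −2, so P = 197 − 2Q.
Supply slope = (183.8 − 66.8)/(46 − 7) = 3, so P = 45.8 + 3Q.
Competitive equilibrium: 197 − 2Q = 45.8 + 3Q → Q* = 30.24, P* = 136.52.
At Q = 22: demand price = 197 − 2·22 = 153; supply price = 45.8 + 3·22 = 111.8.
ΔQ = 30.24 − 22 = 8.24; wedge = 153 − 111.8 = 41.2.
Deadweight loss = ½ × 8.24 × 41.2 = 169.744.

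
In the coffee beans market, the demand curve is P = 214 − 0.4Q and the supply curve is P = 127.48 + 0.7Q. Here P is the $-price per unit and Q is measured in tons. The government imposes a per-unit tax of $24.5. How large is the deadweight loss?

$272.84

Competitive equilibrium: 214 − 0.4Q = 127.48 + 0.7Q → Q* = 78.6545, P* = 182.5382.
With the tax, the buyer price exceeds the seller price by 24.5: (214 − 0.4Q) − (127.48 + 0.7Q) = 24.5 → Q' = 56.3818.
ΔQ = 78.6545 − 56.3818 = 22.2727; the wedge equals the tax, 24.5.
The triangle = ½ × 22.2727 × 24.5 = $272.84.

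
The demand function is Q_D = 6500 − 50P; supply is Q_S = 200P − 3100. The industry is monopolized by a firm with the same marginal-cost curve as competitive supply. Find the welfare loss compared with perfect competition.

In inverse form: demand P = 130 − 0.02Q, supply P = 15.5 + 0.005Q.
Competitive equilibrium: 130 − 0.02Q = 15.5 + 0.005Q → Q* = 4580, P* = 38.4.
Marginal revenue: MR = 130 − 0.04Q. Set MR = MC: 130 − 0.04Q = 15.5 + 0.005Q → Q_m = 2544.44444.
Price P_m = 130 − 0.02·2544.44444 = 79.11111; MC(Q_m) = 15.5 + 0.005·2544.44444 = 28.22222.
Competitive Q* = 4580, so ΔQ = 2035.55556; wedge = 79.11111 − 28.22222 = 50.88889.
DWL = ½ × 2035.55556 × 50.88889 = 51793.58.

51793.58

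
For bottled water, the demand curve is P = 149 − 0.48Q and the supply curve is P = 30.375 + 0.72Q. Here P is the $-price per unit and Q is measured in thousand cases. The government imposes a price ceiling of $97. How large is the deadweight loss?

$23.96 thousand

Competitive equilibrium: 149 − 0.48Q = 30.375 + 0.72Q → Q* = 98.8542, P* = 101.55.
At the ceiling P = 97, quantity supplied = (97 − 30.375)/0.72 = 92.5347.
Willingness to pay at Q' = 92.5347: 149 − 0.48·92.5347 = 104.5833.
ΔQ = 98.8542 − 92.5347 = 6.3195; wedge = 104.5833 − 97 = 7.5833.
Welfare loss = ½ × 6.3195 × 7.5833 = $23.96 thousand.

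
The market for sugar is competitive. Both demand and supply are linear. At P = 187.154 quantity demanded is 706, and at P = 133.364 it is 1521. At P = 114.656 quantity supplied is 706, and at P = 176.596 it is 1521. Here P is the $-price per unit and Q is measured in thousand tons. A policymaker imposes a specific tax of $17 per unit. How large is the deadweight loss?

Demand slope = (133.364 − 187.154)/(1521 − 706) = −0.066, so P = 233.75 − 0.066Q.
Supply slope = (176.596 − 114.656)/(1521 − 706) = 0.076, so P = 61 + 0.076Q.
Competitive equilibrium: 233.75 − 0.066Q = 61 + 0.076Q → Q* = 1216.5493, P* = 153.4577.
With the tax, the buyer price exceeds the seller price by 17: (233.75 − 0.066Q) − (61 + 0.076Q) = 17 → Q' = 1096.831.
ΔQ = 1216.5493 − 1096.831 = 119.7183; the wedge equals the tax, 17.
The triangle = ½ × 119.7183 × 17 = $1017.61 thousand.

$1017.61 thousand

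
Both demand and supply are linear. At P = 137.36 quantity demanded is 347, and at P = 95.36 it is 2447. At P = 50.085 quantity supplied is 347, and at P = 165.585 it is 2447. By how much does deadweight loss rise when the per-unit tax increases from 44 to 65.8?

Demand slope = (95.36 − 137.36)/(2447 − 347) = −0.02, so P = 144.3 − 0.02Q.
Supply slope = (165.585 − 50.085)/(2447 − 347) = 0.055, so P = 31 + 0.055Q.
Competitive equilibrium: 144.3 − 0.02Q = 31 + 0.055Q → Q* = 1510.6667, P* = 114.0867.
For a per-unit tax t: ΔQ = t/0.075, so DWL = ½·t·(t/0.075) = t²/0.15.
At t = 44: DWL = 12906.667. At t = 65.8: DWL = 28864.267.
Increase = 28864.267 − 12906.667 = 15957.60.

15957.60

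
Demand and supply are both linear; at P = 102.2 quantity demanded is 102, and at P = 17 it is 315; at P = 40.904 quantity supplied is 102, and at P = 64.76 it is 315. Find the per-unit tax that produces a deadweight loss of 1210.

35.2

Demand slope = (17 − 102.2)/(315 − 102) = −0.4, so P = 143 − 0.4Q.
Supply slope = (64.76 − 40.904)/(315 − 102) = 0.112, so P = 29.48 + 0.112Q.
Competitive equilibrium: 143 − 0.4Q = 29.48 + 0.112Q → Q* = 221.7188, P* = 54.3125.
A tax t gives ΔQ = t/0.512 and wedge t, so DWL = t²/1.024.
t²/1.024 = 1210 → t² = 1239.04 → t = 35.2.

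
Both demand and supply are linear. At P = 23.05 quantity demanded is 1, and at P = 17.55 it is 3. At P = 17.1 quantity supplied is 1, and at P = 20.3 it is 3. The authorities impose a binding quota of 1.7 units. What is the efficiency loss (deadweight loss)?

0.97

Demand slope = (17.55 − 23.05)/(3 − 1) = −2.75, so P = 25.8 − 2.75Q.
Supply slope = (20.3 − 17.1)/(3 − 1) = 1.6, so P = 15.5 + 1.6Q.
Competitive equilibrium: 25.8 − 2.75Q = 15.5 + 1.6Q → Q* = 2.3678, P* = 19.2885.
At Q = 1.7: demand price = 25.8 − 2.75·1.7 = 21.125; supply price = 15.5 + 1.6·1.7 = 18.22.
ΔQ = 2.3678 − 1.7 = 0.6678; wedge = 21.125 − 18.22 = 2.905.
Welfare loss = ½ × 0.6678 × 2.905 = 0.97.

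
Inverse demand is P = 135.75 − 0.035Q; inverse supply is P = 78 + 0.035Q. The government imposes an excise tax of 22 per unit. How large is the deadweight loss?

3457.14

Competitive equilibrium: 135.75 − 0.035Q = 78 + 0.035Q → Q* = 825, P* = 106.875.
With the tax, the buyer price exceeds the seller price by 22: (135.75 − 0.035Q) − (78 + 0.035Q) = 22 → Q' = 510.7143.
ΔQ = 825 − 510.7143 = 314.2857; the wedge equals the tax, 22.
DWL = ½ × 314.2857 × 22 = 3457.14.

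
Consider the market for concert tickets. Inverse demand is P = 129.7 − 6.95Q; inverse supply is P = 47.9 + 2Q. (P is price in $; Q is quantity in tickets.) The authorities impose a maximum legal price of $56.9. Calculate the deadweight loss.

$96.33

Competitive equilibrium: 129.7 − 6.95Q = 47.9 + 2Q → Q* = 9.1397, P* = 66.1793.
At the ceiling P = 56.9, quantity supplied = (56.9 − 47.9)/2 = 4.5.
Willingness to pay at Q' = 4.5: 129.7 − 6.95·4.5 = 98.425.
ΔQ = 9.1397 − 4.5 = 4.6397; wedge = 98.425 − 56.9 = 41.525.
Welfare loss = ½ × 4.6397 × 41.525 = $96.33.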